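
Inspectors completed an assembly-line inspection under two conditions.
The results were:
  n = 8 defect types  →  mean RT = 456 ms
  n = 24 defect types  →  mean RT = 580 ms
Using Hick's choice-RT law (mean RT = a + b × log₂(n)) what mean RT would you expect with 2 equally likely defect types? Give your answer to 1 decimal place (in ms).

299.5 ms

Solve the two-equation system in a and b:
  b = (580 − 456) / (log₂ 24 − log₂ 8) = 124 / (4.5850 − 3) = 78.235 ms/bit
  a = 456 − 78.235 × 3 = 221.294 ms
Then RT(2) = 221.294 + 78.235 × log₂ 2 = 221.294 + 78.235 × 1 ≈ 299.529 ms.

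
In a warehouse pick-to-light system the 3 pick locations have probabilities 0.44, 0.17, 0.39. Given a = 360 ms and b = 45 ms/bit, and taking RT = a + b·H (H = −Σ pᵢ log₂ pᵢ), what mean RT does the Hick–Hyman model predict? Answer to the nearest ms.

Entropy contributions −pᵢ log₂ pᵢ: 0.5211, 0.4346, 0.5298; sum H = 1.4855 bits.
RT = a + bH = 360 + 45·1.4855 = 426.85 ms.

427 ms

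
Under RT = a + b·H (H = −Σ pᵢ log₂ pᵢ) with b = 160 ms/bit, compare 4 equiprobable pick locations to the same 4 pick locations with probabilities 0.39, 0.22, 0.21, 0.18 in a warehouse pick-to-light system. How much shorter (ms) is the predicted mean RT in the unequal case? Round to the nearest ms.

11 ms

The RT saving is b·ΔH. Equiprobable H₀ = log₂(4) = 2.0000 bits; with the given probabilities H = 1.9285 bits.
b·(H₀ − H) = 160 × (2.0000 − 1.9285) = 11.44 ms.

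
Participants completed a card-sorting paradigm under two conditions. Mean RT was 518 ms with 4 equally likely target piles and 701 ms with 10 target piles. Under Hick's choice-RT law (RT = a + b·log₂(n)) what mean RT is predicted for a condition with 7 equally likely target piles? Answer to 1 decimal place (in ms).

With log₂ n on the abscissa the relation is linear; from the two conditions:
  b = (701 − 518) / (log₂ 10 − log₂ 4) = 183 / (3.3219 − 2) = 138.434 ms/bit
  a = 518 − 138.434 × 2 = 241.132 ms
Then RT(7) = 241.132 + 138.434 × log₂ 7 = 241.132 + 138.434 × 2.8074 ≈ 629.765 ms.

629.8 ms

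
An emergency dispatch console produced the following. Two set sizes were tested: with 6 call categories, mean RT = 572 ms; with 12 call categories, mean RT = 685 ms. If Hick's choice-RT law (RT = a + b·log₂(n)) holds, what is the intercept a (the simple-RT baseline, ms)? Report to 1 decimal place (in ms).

279.9 ms

b = (RT₂ − RT₁)/(log₂ n₂ − log₂ n₁) = (685 − 572)/(3.5850 − 2.5850) = 113.000 ms/bit.
a = RT₁ − b·log₂ n₁ = 572 − 113.000 × 2.5850 = 279.899 ms.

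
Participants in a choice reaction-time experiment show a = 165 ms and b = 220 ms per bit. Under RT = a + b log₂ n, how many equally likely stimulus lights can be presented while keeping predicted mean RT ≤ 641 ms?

4

220·log₂ n ≤ 641 − 165 = 476, giving log₂ n ≤ 2.1636 and n ≤ 4.480. The largest whole number is 4.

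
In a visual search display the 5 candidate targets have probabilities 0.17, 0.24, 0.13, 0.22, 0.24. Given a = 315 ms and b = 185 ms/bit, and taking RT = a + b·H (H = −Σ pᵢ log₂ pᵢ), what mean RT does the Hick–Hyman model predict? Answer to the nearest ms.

Entropy contributions −pᵢ log₂ pᵢ: 0.4346, 0.4941, 0.3826, 0.4806, 0.4941; sum H = 2.2861 bits.
RT = a + bH = 315 + 185·2.2861 = 737.92 ms.

738 ms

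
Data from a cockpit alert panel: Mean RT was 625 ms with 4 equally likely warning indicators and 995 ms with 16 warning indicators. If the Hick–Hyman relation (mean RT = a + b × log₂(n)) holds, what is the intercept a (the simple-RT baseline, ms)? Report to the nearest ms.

255 ms

Slope: b = (995 − 625) / (log₂ 16 − log₂ 4) = 370/2.0000 = 185 ms/bit.
a = RT₁ − b·log₂ n₁ = 625 − 185 × 2 = 255.000 ms.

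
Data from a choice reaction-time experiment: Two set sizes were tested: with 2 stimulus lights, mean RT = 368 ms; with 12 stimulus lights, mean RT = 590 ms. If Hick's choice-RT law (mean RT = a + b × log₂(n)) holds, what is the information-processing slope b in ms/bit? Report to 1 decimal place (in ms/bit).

Slope: b = (590 − 368) / (log₂ 12 − log₂ 2) = 222/2.5850 = 85.881 ms/bit.

85.9 ms/bit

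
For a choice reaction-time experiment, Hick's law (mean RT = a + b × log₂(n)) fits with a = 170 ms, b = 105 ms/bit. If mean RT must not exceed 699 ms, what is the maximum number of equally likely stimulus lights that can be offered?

32

105·log₂ n ≤ 699 − 170 = 529, giving log₂ n ≤ 5.0381 and n ≤ 32.856. The largest whole number is 32.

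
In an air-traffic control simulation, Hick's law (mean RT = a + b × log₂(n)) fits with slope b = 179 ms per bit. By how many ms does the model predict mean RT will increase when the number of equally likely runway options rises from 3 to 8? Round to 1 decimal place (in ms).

253.3 ms

Only the slope matters, since a is common to both: ΔRT = b·log₂(n₂/n₁).
log₂(8) − log₂(3) = 3 − 1.5850 = 1.4150.
ΔRT = 179 × 1.4150 = 253.292 ms.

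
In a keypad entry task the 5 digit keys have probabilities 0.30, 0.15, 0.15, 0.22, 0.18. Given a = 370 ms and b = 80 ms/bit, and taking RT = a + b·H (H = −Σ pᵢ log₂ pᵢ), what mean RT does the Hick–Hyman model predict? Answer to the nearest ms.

Entropy contributions −pᵢ log₂ pᵢ: 0.5211, 0.4105, 0.4105, 0.4806, 0.4453; sum H = 2.2681 bits.
RT = a + bH = 370 + 80·2.2681 = 551.44 ms.

551 ms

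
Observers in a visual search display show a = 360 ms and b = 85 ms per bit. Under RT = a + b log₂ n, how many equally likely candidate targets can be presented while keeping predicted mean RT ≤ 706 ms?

Information budget: (706 − 360)/85 = 4.0706 bits, so n ≤ 2^4.0706 = 16.802 → at most 16.

16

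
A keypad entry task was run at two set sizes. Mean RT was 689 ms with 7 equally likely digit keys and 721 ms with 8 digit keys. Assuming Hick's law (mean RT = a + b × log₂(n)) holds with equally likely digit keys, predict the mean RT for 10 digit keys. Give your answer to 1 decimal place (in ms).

774.5 ms

Solve the two-equation system in a and b:
  b = (721 − 689) / (log₂ 8 − log₂ 7) = 32 / (3 − 2.8074) = 166.109 ms/bit
  a = 689 − 166.109 × 2.8074 = 222.674 ms
Then RT(10) = 222.674 + 166.109 × log₂ 10 = 222.674 + 166.109 × 3.3219 ≈ 774.475 ms.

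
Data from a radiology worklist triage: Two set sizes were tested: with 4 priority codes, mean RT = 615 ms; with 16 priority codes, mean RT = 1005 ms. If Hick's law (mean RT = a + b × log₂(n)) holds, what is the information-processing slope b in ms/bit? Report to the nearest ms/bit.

b = (RT₂ − RT₁)/(log₂ n₂ − log₂ n₁) = (1005 − 615)/(4 − 2) = 195 ms/bit.

195 ms/bit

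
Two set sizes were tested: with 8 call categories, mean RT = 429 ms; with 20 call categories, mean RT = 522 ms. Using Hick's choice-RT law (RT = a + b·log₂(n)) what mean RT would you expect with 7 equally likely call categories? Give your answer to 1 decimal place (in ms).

Fit slope and intercept:
  b = (522 − 429) / (log₂ 20 − log₂ 8) = 93 / (4.3219 − 3) = 70.352 ms/bit
  a = 429 − 70.352 × 3 = 217.945 ms
Then RT(7) = 217.945 + 70.352 × log₂ 7 = 217.945 + 70.352 × 2.8074 ≈ 415.447 ms.

415.4 ms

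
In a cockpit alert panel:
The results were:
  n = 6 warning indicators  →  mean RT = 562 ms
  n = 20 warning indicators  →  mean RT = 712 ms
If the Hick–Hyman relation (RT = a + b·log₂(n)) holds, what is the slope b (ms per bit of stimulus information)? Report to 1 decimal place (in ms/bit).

86.4 ms/bit

Slope: b = (712 − 562) / (log₂ 20 − log₂ 6) = 150/1.7370 = 86.357 ms/bit.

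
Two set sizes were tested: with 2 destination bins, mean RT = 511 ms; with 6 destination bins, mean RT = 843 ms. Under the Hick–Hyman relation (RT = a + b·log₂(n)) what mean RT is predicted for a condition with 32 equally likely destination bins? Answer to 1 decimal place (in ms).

Fit slope and intercept:
  b = (843 − 511) / (log₂ 6 − log₂ 2) = 332 / (2.5850 − 1) = 209.469 ms/bit
  a = 511 − 209.469 × 1 = 301.531 ms
Then RT(32) = 301.531 + 209.469 × log₂ 32 = 301.531 + 209.469 × 5 ≈ 1348.875 ms.

1348.9 ms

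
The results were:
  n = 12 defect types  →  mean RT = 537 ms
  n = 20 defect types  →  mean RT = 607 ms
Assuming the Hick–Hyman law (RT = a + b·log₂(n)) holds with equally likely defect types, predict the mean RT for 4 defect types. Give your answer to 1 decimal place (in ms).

386.5 ms

RT is linear in log₂ n, so two points fix the line:
  b = (607 − 537) / (log₂ 20 − log₂ 12) = 70 / (4.3219 − 3.5850) = 94.984 ms/bit
  a = 537 − 94.984 × 3.5850 = 196.486 ms
Then RT(4) = 196.486 + 94.984 × log₂ 4 = 196.486 + 94.984 × 2 ≈ 386.454 ms.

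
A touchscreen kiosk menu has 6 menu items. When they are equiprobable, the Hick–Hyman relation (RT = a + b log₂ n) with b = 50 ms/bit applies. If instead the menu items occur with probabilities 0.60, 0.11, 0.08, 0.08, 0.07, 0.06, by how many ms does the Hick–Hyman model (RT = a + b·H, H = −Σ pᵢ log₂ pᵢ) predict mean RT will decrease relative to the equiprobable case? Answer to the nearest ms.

35 ms

Equiprobable entropy H₀ = log₂ 6 = 2.5850 bits.
Skewed entropy H = −Σ pᵢ log₂ pᵢ = 1.8876 bits.
ΔRT = b·(H₀ − H) = 50 × 0.6974 = 34.87 ms.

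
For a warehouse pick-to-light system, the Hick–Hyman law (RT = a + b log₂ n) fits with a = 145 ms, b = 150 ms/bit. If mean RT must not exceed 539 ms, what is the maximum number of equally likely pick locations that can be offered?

Set 145 + 150·log₂ n ≤ 539 → log₂ n ≤ (539 − 145)/150 = 2.6267.
So n ≤ 2^2.6267 = 6.176; the largest integer n is 6.

6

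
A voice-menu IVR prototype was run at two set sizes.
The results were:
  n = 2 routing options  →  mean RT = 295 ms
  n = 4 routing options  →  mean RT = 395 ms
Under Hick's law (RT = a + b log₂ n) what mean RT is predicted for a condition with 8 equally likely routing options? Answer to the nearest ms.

495 ms

Fit slope and intercept:
  b = (395 − 295) / (log₂ 4 − log₂ 2) = 100 / (2 − 1) = 100 ms/bit
  a = 295 − 100 × 1 = 195 ms
Then RT(8) = 195 + 100 × log₂ 8 = 195 + 100 × 3 ≈ 495.000 ms.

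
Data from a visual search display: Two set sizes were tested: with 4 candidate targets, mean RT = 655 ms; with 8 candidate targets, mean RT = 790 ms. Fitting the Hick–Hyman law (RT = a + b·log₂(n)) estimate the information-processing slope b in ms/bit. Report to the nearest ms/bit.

135 ms/bit

b = (RT₂ − RT₁)/(log₂ n₂ − log₂ n₁) = (790 − 655)/(3 − 2) = 135 ms/bit.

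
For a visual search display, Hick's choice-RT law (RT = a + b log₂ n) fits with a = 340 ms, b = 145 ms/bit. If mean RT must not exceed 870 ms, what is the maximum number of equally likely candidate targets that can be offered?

145·log₂ n ≤ 870 − 340 = 530, giving log₂ n ≤ 3.6552 and n ≤ 12.598. The largest whole number is 12.

12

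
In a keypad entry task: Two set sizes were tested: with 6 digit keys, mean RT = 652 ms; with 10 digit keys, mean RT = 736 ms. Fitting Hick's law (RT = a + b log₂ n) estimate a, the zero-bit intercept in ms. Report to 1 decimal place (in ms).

357.4 ms

Slope: b = (736 − 652) / (log₂ 10 − log₂ 6) = 84/0.7370 = 113.981 ms/bit.
Intercept: a = 652 − 113.981·log₂(6) = 357.364 ms.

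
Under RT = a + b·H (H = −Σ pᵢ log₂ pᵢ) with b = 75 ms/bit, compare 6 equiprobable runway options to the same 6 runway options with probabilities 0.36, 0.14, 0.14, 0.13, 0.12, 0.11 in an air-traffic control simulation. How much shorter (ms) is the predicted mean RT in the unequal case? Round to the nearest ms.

12 ms

The RT saving is b·ΔH. Equiprobable H₀ = log₂(6) = 2.5850 bits; with the given probabilities H = 2.4248 bits.
b·(H₀ − H) = 75 × (2.5850 − 2.4248) = 12.01 ms.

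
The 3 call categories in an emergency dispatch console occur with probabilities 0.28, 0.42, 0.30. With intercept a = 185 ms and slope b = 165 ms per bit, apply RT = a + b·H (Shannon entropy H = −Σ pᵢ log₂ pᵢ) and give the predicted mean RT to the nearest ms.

Entropy contributions −pᵢ log₂ pᵢ: 0.5142, 0.5256, 0.5211; sum H = 1.5610 bits.
RT = a + bH = 185 + 165·1.5610 = 442.56 ms.

443 ms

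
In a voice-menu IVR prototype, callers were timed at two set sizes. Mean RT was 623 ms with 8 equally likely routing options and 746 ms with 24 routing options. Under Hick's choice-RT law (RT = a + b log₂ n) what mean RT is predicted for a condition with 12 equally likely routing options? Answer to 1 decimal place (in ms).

668.4 ms

RT is linear in log₂ n, so two points fix the line:
  b = (746 − 623) / (log₂ 24 − log₂ 8) = 123 / (4.5850 − 3) = 77.604 ms/bit
  a = 623 − 77.604 × 3 = 390.187 ms
Then RT(12) = 390.187 + 77.604 × log₂ 12 = 390.187 + 77.604 × 3.5850 ≈ 668.396 ms.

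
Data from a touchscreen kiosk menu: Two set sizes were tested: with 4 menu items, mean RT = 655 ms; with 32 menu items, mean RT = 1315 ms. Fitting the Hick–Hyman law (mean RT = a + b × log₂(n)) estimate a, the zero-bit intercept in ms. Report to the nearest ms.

215 ms

The slope on a log₂ axis is (1315 − 655) / (5 − 2) = 220 ms/bit.
Intercept: a = 655 − 220·log₂(4) = 215.000 ms.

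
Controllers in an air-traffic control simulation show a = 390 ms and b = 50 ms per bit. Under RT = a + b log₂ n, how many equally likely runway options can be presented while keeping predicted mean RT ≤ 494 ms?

Set 390 + 50·log₂ n ≤ 494 → log₂ n ≤ (494 − 390)/50 = 2.0800.
So n ≤ 2^2.0800 = 4.228; the largest integer n is 4.

4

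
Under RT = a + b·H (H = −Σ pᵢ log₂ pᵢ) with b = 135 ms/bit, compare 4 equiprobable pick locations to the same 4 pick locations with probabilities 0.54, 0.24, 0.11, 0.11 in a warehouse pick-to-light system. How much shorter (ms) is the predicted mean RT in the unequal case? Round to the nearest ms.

44 ms

The RT saving is b·ΔH. Equiprobable H₀ = log₂(4) = 2.0000 bits; with the given probabilities H = 1.6748 bits.
b·(H₀ − H) = 135 × (2.0000 − 1.6748) = 43.91 ms.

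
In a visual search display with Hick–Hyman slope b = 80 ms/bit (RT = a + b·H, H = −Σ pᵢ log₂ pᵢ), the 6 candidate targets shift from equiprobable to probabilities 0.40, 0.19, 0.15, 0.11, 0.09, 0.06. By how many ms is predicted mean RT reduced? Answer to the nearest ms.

23 ms

The RT saving is b·ΔH. Equiprobable H₀ = log₂(6) = 2.5850 bits; with the given probabilities H = 2.3010 bits.
b·(H₀ − H) = 80 × (2.5850 − 2.3010) = 22.72 ms.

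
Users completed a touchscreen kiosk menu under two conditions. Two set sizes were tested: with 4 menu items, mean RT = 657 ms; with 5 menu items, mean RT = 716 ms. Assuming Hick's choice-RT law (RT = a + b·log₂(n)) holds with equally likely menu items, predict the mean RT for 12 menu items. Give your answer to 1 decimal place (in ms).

947.5 ms

Solve the two-equation system in a and b:
  b = (716 − 657) / (log₂ 5 − log₂ 4) = 59 / (2.3219 − 2) = 183.271 ms/bit
  a = 657 − 183.271 × 2 = 290.459 ms
Then RT(12) = 290.459 + 183.271 × log₂ 12 = 290.459 + 183.271 × 3.5850 ≈ 947.477 ms.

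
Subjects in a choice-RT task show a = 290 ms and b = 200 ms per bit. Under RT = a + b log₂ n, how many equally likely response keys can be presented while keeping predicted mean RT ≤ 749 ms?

4

Information budget: (749 − 290)/200 = 2.2950 bits, so n ≤ 2^2.2950 = 4.908 → at most 4.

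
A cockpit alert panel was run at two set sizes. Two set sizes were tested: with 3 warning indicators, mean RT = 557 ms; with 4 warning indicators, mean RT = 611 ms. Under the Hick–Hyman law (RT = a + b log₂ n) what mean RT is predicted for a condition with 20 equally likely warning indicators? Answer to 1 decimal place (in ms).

913.1 ms

With log₂ n on the abscissa the relation is linear; from the two conditions:
  b = (611 − 557) / (log₂ 4 − log₂ 3) = 54 / (2 − 1.5850) = 130.109 ms/bit
  a = 557 − 130.109 × 1.5850 = 350.783 ms
Then RT(20) = 350.783 + 130.109 × log₂ 20 = 350.783 + 130.109 × 4.3219 ≈ 913.103 ms.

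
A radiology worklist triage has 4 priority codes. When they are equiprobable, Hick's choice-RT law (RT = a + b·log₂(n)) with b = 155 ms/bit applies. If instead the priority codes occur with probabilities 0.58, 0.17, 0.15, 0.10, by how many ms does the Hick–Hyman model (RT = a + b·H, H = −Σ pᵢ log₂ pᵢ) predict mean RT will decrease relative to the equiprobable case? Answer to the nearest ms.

57 ms

The RT saving is b·ΔH. Equiprobable H₀ = log₂(4) = 2.0000 bits; with the given probabilities H = 1.6331 bits.
b·(H₀ − H) = 155 × (2.0000 − 1.6331) = 56.86 ms.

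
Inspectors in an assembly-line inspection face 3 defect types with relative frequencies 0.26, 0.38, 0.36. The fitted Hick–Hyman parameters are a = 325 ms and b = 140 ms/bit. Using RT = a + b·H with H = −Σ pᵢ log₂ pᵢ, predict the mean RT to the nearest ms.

544 ms

H = 0.26·log₂(1/0.26) + 0.38·log₂(1/0.38) + 0.36·log₂(1/0.36) = 1.5664 bits.
RT = 325 + 140 × 1.5664 = 544.29 ms.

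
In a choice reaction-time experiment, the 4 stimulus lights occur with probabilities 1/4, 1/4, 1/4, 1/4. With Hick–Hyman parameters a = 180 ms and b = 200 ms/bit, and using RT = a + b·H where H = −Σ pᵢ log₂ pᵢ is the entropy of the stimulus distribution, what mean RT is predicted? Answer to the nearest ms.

H = −Σ pᵢ log₂ pᵢ = 0.25·2 + 0.25·2 + 0.25·2 + 0.25·2 = 2.000 bits.
RT = 180 + 200 × 2.000 = 580.00 ms.

580 ms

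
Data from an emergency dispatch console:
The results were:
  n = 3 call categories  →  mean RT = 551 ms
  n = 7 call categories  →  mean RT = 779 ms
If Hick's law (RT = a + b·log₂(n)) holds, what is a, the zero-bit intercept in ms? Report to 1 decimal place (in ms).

255.4 ms

b = (RT₂ − RT₁)/(log₂ n₂ − log₂ n₁) = (779 − 551)/(2.8074 − 1.5850) = 186.519 ms/bit.
a = RT₁ − b·log₂ n₁ = 551 − 186.519 × 1.5850 = 255.374 ms.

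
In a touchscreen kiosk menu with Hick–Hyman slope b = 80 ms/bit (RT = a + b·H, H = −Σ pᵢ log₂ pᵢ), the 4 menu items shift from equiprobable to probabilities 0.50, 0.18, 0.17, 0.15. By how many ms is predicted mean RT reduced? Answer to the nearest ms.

17 ms

The RT saving is b·ΔH. Equiprobable H₀ = log₂(4) = 2.0000 bits; with the given probabilities H = 1.7904 bits.
b·(H₀ − H) = 80 × (2.0000 − 1.7904) = 16.76 ms.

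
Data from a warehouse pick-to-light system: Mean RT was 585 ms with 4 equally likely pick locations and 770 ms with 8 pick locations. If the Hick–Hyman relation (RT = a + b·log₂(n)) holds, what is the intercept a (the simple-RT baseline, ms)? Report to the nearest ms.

215 ms

b = (RT₂ − RT₁)/(log₂ n₂ − log₂ n₁) = (770 − 585)/(3 − 2) = 185 ms/bit.
Intercept: a = 585 − 185·log₂(4) = 215.000 ms.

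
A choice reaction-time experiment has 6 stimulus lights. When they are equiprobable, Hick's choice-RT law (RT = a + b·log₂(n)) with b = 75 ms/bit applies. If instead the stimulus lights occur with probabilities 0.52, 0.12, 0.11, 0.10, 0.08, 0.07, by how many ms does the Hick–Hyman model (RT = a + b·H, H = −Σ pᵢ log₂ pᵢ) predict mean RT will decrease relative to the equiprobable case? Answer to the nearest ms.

The RT saving is b·ΔH. Equiprobable H₀ = log₂(6) = 2.5850 bits; with the given probabilities H = 2.1002 bits.
b·(H₀ − H) = 75 × (2.5850 − 2.1002) = 36.36 ms.

36 ms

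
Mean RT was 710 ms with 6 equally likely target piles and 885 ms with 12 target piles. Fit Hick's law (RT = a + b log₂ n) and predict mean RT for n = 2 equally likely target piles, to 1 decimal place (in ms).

432.6 ms

Solve the two-equation system in a and b:
  b = (885 − 710) / (log₂ 12 − log₂ 6) = 175 / (3.5850 − 2.5850) = 175.000 ms/bit
  a = 710 − 175.000 × 2.5850 = 257.632 ms
Then RT(2) = 257.632 + 175.000 × log₂ 2 = 257.632 + 175.000 × 1 ≈ 432.632 ms.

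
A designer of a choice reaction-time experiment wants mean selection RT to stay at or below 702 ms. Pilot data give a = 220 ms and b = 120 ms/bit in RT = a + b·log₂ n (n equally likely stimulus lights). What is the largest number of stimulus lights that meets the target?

16

Set 220 + 120·log₂ n ≤ 702 → log₂ n ≤ (702 − 220)/120 = 4.0167.
So n ≤ 2^4.0167 = 16.186; the largest integer n is 16.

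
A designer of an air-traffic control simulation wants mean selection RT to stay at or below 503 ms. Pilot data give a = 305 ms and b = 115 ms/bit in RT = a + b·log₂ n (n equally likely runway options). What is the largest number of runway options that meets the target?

Set 305 + 115·log₂ n ≤ 503 → log₂ n ≤ (503 − 305)/115 = 1.7217.
So n ≤ 2^1.7217 = 3.298; the largest integer n is 3.

3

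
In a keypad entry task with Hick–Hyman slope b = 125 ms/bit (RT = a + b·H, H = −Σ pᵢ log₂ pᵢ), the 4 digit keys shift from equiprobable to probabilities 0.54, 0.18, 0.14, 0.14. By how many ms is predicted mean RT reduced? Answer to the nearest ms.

35 ms

The RT saving is b·ΔH. Equiprobable H₀ = log₂(4) = 2.0000 bits; with the given probabilities H = 1.7196 bits.
b·(H₀ − H) = 125 × (2.0000 − 1.7196) = 35.05 ms.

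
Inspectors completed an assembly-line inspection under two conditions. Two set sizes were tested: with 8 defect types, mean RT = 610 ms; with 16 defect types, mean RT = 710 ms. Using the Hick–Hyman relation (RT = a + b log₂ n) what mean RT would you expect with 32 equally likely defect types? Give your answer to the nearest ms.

810 ms

Fit slope and intercept:
  b = (710 − 610) / (log₂ 16 − log₂ 8) = 100 / (4 − 3) = 100 ms/bit
  a = 610 − 100 × 3 = 310 ms
Then RT(32) = 310 + 100 × log₂ 32 = 310 + 100 × 5 ≈ 810.000 ms.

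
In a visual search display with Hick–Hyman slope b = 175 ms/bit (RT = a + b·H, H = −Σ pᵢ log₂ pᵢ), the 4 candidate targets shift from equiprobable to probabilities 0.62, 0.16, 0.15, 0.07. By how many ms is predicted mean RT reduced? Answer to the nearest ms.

82 ms

Equiprobable entropy H₀ = log₂ 4 = 2.0000 bits.
Skewed entropy H = −Σ pᵢ log₂ pᵢ = 1.5297 bits.
ΔRT = b·(H₀ − H) = 175 × 0.4703 = 82.30 ms.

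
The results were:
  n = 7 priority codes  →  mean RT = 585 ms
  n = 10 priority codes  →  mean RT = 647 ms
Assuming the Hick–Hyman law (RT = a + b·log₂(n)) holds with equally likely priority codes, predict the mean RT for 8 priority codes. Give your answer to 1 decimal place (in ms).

Fit slope and intercept:
  b = (647 − 585) / (log₂ 10 − log₂ 7) = 62 / (3.3219 − 2.8074) = 120.488 ms/bit
  a = 585 − 120.488 × 2.8074 = 246.747 ms
Then RT(8) = 246.747 + 120.488 × log₂ 8 = 246.747 + 120.488 × 3 ≈ 608.211 ms.

608.2 ms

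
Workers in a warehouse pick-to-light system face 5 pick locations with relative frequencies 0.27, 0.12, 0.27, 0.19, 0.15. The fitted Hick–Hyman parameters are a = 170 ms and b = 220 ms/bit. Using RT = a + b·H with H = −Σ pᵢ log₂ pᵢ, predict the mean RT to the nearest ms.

666 ms

Entropy contributions −pᵢ log₂ pᵢ: 0.5100, 0.3671, 0.5100, 0.4552, 0.4105; sum H = 2.2529 bits.
RT = a + bH = 170 + 220·2.2529 = 665.63 ms.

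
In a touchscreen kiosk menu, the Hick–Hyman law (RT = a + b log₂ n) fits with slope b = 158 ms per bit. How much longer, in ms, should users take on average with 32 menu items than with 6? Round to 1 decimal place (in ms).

Only the slope matters, since a is common to both: ΔRT = b·log₂(n₂/n₁).
log₂(32) − log₂(6) = 5 − 2.5850 = 2.4150.
ΔRT = 158 × 2.4150 = 381.576 ms.

381.6 ms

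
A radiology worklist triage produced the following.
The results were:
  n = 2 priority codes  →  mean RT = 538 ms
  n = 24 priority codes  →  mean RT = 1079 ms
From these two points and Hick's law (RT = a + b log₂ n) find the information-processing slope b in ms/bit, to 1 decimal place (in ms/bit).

Slope: b = (1079 − 538) / (log₂ 24 − log₂ 2) = 541/3.5850 = 150.908 ms/bit.

150.9 ms/bit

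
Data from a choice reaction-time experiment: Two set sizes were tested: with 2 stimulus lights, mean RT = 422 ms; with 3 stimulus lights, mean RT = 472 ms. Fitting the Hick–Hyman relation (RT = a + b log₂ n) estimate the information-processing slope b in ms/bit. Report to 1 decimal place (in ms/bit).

85.5 ms/bit

b = (RT₂ − RT₁)/(log₂ n₂ − log₂ n₁) = (472 − 422)/(1.5850 − 1) = 85.476 ms/bit.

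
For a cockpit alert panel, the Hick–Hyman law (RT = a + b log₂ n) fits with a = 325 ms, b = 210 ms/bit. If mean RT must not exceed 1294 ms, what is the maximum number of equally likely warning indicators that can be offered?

210·log₂ n ≤ 1294 − 325 = 969, giving log₂ n ≤ 4.6143 and n ≤ 24.493. The largest whole number is 24.

24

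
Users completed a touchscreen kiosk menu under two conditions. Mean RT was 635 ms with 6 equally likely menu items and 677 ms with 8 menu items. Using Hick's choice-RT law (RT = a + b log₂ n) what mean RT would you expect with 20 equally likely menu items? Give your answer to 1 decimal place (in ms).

810.8 ms

RT is linear in log₂ n, so two points fix the line:
  b = (677 − 635) / (log₂ 8 − log₂ 6) = 42 / (3 − 2.5850) = 101.196 ms/bit
  a = 635 − 101.196 × 2.5850 = 373.413 ms
Then RT(20) = 373.413 + 101.196 × log₂ 20 = 373.413 + 101.196 × 4.3219 ≈ 810.773 ms.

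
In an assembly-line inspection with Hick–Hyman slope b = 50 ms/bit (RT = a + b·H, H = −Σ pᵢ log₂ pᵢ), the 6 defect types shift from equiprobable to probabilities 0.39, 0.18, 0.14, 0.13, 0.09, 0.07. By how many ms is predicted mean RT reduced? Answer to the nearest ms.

Equiprobable entropy H₀ = log₂ 6 = 2.5850 bits.
Skewed entropy H = −Σ pᵢ log₂ pᵢ = 2.3361 bits.
ΔRT = b·(H₀ − H) = 50 × 0.2489 = 12.44 ms.

12 ms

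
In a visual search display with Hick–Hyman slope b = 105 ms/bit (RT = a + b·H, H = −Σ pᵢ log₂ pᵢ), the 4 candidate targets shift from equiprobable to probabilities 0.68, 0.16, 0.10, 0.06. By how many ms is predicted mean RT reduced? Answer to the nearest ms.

65 ms

Equiprobable entropy H₀ = log₂ 4 = 2.0000 bits.
Skewed entropy H = −Σ pᵢ log₂ pᵢ = 1.3771 bits.
ΔRT = b·(H₀ − H) = 105 × 0.6229 = 65.41 ms.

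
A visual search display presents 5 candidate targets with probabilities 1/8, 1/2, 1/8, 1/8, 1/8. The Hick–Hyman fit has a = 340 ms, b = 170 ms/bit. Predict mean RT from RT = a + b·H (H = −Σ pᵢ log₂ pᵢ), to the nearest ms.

680 ms

H = −Σ pᵢ log₂ pᵢ = 0.125·3 + 0.5·1 + 0.125·3 + 0.125·3 + 0.125·3 = 2.000 bits.
RT = 340 + 170 × 2.000 = 680.00 ms.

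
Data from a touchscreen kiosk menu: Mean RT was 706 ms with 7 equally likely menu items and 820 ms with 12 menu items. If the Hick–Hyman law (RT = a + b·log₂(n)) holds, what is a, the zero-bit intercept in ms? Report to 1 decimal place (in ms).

The slope on a log₂ axis is (820 − 706) / (3.5850 − 2.8074) = 146.604 ms/bit.
Intercept: a = 706 − 146.604·log₂(7) = 294.432 ms.

294.4 ms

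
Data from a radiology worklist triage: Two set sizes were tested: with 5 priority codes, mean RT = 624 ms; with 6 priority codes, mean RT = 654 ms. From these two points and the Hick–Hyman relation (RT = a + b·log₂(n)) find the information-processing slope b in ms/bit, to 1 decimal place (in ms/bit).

Slope: b = (654 − 624) / (log₂ 6 − log₂ 5) = 30/0.2630 = 114.054 ms/bit.

114.1 ms/bit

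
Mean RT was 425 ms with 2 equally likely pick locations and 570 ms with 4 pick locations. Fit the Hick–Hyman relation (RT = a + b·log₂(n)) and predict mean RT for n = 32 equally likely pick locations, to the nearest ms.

1005 ms

Solve the two-equation system in a and b:
  b = (570 − 425) / (log₂ 4 − log₂ 2) = 145 / (2 − 1) = 145 ms/bit
  a = 425 − 145 × 1 = 280 ms
Then RT(32) = 280 + 145 × log₂ 32 = 280 + 145 × 5 ≈ 1005.000 ms.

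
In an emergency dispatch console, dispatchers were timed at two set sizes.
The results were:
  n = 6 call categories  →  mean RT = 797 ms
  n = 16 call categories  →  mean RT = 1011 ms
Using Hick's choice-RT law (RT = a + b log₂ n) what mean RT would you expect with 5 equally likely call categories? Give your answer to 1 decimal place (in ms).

Fit slope and intercept:
  b = (1011 − 797) / (log₂ 16 − log₂ 6) = 214 / (4 − 2.5850) = 151.233 ms/bit
  a = 797 − 151.233 × 2.5850 = 406.069 ms
Then RT(5) = 406.069 + 151.233 × log₂ 5 = 406.069 + 151.233 × 2.3219 ≈ 757.221 ms.

757.2 ms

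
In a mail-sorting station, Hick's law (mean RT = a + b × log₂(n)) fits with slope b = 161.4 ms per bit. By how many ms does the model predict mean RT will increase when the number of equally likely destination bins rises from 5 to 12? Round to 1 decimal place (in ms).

203.9 ms

ΔRT = (a + b log₂ n₂) − (a + b log₂ n₁) = b·(log₂ n₂ − log₂ n₁).
log₂(12) − log₂(5) = 3.5850 − 2.3219 = 1.2630.
ΔRT = 161.4 × 1.2630 = 203.854 ms.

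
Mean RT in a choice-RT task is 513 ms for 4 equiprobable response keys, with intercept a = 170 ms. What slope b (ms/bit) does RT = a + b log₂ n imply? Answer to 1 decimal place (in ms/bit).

171.5 ms/bit

log₂(4) = 2 bits.
b = (RT − a)/log₂ n = (513 − 170) / 2 = 171.500 ms/bit.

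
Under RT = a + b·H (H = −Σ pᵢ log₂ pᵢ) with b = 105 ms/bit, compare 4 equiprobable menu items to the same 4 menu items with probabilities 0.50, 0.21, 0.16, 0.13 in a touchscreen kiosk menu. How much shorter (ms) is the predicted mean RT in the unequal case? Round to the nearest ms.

The RT saving is b·ΔH. Equiprobable H₀ = log₂(4) = 2.0000 bits; with the given probabilities H = 1.7785 bits.
b·(H₀ − H) = 105 × (2.0000 − 1.7785) = 23.26 ms.

23 ms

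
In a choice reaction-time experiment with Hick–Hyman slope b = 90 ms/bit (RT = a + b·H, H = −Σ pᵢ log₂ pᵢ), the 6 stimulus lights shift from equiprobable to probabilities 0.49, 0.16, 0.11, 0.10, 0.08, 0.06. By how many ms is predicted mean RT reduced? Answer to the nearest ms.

40 ms

The RT saving is b·ΔH. Equiprobable H₀ = log₂(6) = 2.5850 bits; with the given probabilities H = 2.1448 bits.
b·(H₀ − H) = 90 × (2.5850 − 2.1448) = 39.61 ms.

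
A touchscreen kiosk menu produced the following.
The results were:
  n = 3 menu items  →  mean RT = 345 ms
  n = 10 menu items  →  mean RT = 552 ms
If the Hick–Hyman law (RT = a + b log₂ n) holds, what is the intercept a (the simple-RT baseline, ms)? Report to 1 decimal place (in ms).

156.1 ms

The slope on a log₂ axis is (552 − 345) / (3.3219 − 1.5850) = 119.173 ms/bit.
a = RT₁ − b·log₂ n₁ = 345 − 119.173 × 1.5850 = 156.115 ms.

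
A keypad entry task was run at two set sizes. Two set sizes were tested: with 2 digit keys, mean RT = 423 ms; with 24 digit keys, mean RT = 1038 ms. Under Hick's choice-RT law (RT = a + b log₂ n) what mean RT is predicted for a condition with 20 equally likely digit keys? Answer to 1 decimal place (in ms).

992.9 ms

Solve the two-equation system in a and b:
  b = (1038 − 423) / (log₂ 24 − log₂ 2) = 615 / (4.5850 − 1) = 171.550 ms/bit
  a = 423 − 171.550 × 1 = 251.450 ms
Then RT(20) = 251.450 + 171.550 × log₂ 20 = 251.450 + 171.550 × 4.3219 ≈ 992.876 ms.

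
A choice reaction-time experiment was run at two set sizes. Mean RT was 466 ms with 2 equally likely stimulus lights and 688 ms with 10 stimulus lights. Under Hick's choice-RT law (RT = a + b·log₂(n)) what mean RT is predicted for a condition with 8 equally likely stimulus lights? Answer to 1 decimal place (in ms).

Fit slope and intercept:
  b = (688 − 466) / (log₂ 10 − log₂ 2) = 222 / (3.3219 − 1) = 95.610 ms/bit
  a = 466 − 95.610 × 1 = 370.390 ms
Then RT(8) = 370.390 + 95.610 × log₂ 8 = 370.390 + 95.610 × 3 ≈ 657.220 ms.

657.2 ms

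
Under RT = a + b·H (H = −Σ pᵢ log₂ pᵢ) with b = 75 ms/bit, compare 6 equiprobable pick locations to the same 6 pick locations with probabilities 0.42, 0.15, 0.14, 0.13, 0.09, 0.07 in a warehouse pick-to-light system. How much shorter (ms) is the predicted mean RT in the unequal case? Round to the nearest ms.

The RT saving is b·ΔH. Equiprobable H₀ = log₂(6) = 2.5850 bits; with the given probabilities H = 2.2972 bits.
b·(H₀ − H) = 75 × (2.5850 − 2.2972) = 21.59 ms.

22 ms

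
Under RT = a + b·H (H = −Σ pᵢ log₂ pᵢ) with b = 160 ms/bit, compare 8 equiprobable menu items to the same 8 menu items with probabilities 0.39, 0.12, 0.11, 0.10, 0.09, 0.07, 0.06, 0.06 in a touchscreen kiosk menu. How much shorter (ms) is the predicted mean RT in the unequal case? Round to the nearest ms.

Equiprobable entropy H₀ = log₂ 8 = 3.0000 bits.
Skewed entropy H = −Σ pᵢ log₂ pᵢ = 2.6476 bits.
ΔRT = b·(H₀ − H) = 160 × 0.3524 = 56.38 ms.

56 ms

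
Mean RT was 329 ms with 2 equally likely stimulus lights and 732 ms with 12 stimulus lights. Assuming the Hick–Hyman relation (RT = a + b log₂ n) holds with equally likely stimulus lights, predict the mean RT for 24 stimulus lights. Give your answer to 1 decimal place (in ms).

887.9 ms

Fit slope and intercept:
  b = (732 − 329) / (log₂ 12 − log₂ 2) = 403 / (3.5850 − 1) = 155.902 ms/bit
  a = 329 − 155.902 × 1 = 173.098 ms
Then RT(24) = 173.098 + 155.902 × log₂ 24 = 173.098 + 155.902 × 4.5850 ≈ 887.902 ms.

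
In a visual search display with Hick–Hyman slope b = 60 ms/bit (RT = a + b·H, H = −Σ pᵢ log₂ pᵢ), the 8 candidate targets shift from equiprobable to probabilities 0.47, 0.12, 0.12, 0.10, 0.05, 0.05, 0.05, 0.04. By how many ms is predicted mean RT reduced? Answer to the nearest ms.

35 ms

Equiprobable entropy H₀ = log₂ 8 = 3.0000 bits.
Skewed entropy H = −Σ pᵢ log₂ pᵢ = 2.4123 bits.
ΔRT = b·(H₀ − H) = 60 × 0.5877 = 35.26 ms.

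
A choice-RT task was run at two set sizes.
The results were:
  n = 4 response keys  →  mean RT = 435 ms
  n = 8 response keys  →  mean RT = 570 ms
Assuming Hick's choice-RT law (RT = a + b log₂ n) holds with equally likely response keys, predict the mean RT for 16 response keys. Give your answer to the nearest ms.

705 ms

Solve the two-equation system in a and b:
  b = (570 − 435) / (log₂ 8 − log₂ 4) = 135 / (3 − 2) = 135 ms/bit
  a = 435 − 135 × 2 = 165 ms
Then RT(16) = 165 + 135 × log₂ 16 = 165 + 135 × 4 ≈ 705.000 ms.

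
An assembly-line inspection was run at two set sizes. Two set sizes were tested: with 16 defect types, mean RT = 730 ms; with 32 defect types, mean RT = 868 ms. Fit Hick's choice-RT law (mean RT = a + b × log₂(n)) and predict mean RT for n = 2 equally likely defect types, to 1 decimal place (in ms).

Solve the two-equation system in a and b:
  b = (868 − 730) / (log₂ 32 − log₂ 16) = 138 / (5 − 4) = 138.000 ms/bit
  a = 730 − 138.000 × 4 = 178.000 ms
Then RT(2) = 178.000 + 138.000 × log₂ 2 = 178.000 + 138.000 × 1 ≈ 316.000 ms.

316.0 ms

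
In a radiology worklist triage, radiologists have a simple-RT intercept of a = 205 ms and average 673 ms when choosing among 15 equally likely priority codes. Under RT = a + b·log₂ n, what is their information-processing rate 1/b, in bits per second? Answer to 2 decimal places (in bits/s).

8.35 bits/s

Choice component = 673 − 205 = 468 ms over log₂(15) = 3.9069 bits.
b = 468 / 3.9069 = 119.788 ms/bit, so 1/b = 8.348 bits/s.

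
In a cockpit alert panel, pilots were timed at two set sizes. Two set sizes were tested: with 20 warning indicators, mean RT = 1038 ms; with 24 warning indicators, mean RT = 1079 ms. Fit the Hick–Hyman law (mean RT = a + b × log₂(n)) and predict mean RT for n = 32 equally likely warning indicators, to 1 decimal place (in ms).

With log₂ n on the abscissa the relation is linear; from the two conditions:
  b = (1079 − 1038) / (log₂ 24 − log₂ 20) = 41 / (4.5850 − 4.3219) = 155.873 ms/bit
  a = 1038 − 155.873 × 4.3219 = 364.327 ms
Then RT(32) = 364.327 + 155.873 × log₂ 32 = 364.327 + 155.873 × 5 ≈ 1143.693 ms.

1143.7 ms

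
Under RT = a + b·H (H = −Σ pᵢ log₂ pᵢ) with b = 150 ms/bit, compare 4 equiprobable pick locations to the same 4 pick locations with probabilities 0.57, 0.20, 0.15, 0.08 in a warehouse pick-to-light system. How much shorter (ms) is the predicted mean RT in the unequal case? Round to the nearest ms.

The RT saving is b·ΔH. Equiprobable H₀ = log₂(4) = 2.0000 bits; with the given probabilities H = 1.6287 bits.
b·(H₀ − H) = 150 × (2.0000 − 1.6287) = 55.70 ms.

56 ms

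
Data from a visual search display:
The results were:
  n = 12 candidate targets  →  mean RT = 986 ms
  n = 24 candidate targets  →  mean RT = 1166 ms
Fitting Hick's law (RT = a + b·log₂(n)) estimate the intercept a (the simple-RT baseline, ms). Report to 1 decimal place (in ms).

340.7 ms

The slope on a log₂ axis is (1166 − 986) / (4.5850 − 3.5850) = 180.000 ms/bit.
Intercept: a = 986 − 180.000·log₂(12) = 340.707 ms.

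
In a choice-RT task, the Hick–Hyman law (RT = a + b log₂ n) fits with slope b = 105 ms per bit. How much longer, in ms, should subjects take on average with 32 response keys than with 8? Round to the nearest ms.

The intercept a cancels: ΔRT = b·(log₂ n₂ − log₂ n₁) = b·log₂(n₂/n₁).
log₂(32) − log₂(8) = log₂(32/8) = log₂(4) = 2.
ΔRT = 105 × 2.0000 = 210.000 ms.

210 ms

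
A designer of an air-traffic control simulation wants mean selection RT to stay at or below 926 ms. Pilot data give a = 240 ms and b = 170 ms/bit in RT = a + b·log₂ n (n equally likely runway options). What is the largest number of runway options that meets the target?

170·log₂ n ≤ 926 − 240 = 686, giving log₂ n ≤ 4.0353 and n ≤ 16.396. The largest whole number is 16.

16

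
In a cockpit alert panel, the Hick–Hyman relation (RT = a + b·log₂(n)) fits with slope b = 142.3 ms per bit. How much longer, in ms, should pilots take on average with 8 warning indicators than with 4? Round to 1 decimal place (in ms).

142.3 ms

Only the slope matters, since a is common to both: ΔRT = b·log₂(n₂/n₁).
log₂(8) − log₂(4) = log₂(8/4) = log₂(2) = 1.
ΔRT = 142.3 × 1.0000 = 142.300 ms.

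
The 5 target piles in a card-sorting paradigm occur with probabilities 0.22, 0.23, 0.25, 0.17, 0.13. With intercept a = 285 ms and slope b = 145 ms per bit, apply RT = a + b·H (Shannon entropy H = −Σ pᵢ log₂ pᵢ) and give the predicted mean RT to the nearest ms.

H = 0.22·log₂(1/0.22) + 0.23·log₂(1/0.23) + 0.25·log₂(1/0.25) + 0.17·log₂(1/0.17) + 0.13·log₂(1/0.13) = 2.2855 bits.
RT = 285 + 145 × 2.2855 = 616.39 ms.

616 ms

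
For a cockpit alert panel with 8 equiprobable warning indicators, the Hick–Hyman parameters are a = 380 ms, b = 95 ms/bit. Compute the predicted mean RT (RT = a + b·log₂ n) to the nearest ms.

log₂(8) = 3 bits, so RT = 380 + 95 × 3 ≈ 665.000 ms.

665 ms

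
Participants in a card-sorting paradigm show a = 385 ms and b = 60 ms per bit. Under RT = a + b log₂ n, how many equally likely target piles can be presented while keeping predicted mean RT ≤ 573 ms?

60·log₂ n ≤ 573 − 385 = 188, giving log₂ n ≤ 3.1333 and n ≤ 8.775. The largest whole number is 8.

8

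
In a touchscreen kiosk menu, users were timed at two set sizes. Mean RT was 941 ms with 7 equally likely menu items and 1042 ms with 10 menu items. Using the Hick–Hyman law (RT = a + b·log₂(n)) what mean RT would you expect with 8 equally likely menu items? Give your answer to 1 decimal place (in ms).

Solve the two-equation system in a and b:
  b = (1042 − 941) / (log₂ 10 − log₂ 7) = 101 / (3.3219 − 2.8074) = 196.279 ms/bit
  a = 941 − 196.279 × 2.8074 = 389.975 ms
Then RT(8) = 389.975 + 196.279 × log₂ 8 = 389.975 + 196.279 × 3 ≈ 978.812 ms.

978.8 ms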